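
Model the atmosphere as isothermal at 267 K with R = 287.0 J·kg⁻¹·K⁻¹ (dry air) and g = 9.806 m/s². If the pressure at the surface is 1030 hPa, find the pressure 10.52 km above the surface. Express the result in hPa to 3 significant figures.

P ≈ 268 hPa

Scale height: H = RT/g = 287.0 × 267 / 9.806 = 7814.5 m.
Barometric formula: P = P₀ exp(−z/H).
z/H = 10520/7814.5 = 1.3462; exp(−1.3462) = 0.26023.
P = 1030 × 0.26023 = 268.04 hPa.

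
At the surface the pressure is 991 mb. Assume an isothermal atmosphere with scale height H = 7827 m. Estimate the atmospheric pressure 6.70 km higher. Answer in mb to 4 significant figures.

Barometric formula: P = P₀ exp(−z/H).
z/H = 6700.0/7827.0 = 0.85601; exp(−0.85601) = 0.42485.
P = 991 × 0.42485 = 421.03 mb.

P ≈ 421.0 mb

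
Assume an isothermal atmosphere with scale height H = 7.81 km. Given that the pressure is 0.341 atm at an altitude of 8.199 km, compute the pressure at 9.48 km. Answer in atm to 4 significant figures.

Between two levels, P₂ = P₁ exp(−Δz/H) with Δz = z₂ − z₁.
Δz = 9480.0 − 8199.0 = 1281.0 m; Δz/H = 1281.0/7810.0 = 0.16402.
P₂ = 0.341 × exp(−0.16402) = 0.341 × 0.84873 = 0.28942 atm.

P ≈ 0.2894 atm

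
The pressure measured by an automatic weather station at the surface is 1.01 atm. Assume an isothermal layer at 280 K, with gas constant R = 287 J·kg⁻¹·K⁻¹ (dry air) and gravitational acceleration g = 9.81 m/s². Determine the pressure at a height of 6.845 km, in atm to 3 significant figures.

P ≈ 0.438 atm

Scale height: H = RT/g = 287 × 280 / 9.81 = 8191.6 m.
Barometric formula: P = P₀ exp(−z/H).
z/H = 6845.0/8191.6 = 0.83561; exp(−0.83561) = 0.43361.
P = 1.01 × 0.43361 = 0.43795 atm.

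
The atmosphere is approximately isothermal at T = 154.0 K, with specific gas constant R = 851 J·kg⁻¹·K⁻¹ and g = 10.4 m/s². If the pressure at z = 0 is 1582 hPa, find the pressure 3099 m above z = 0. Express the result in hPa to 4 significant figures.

Scale height: H = RT/g = 851 × 154.0 / 10.4 = 12601 m.
Barometric formula: P = P₀ exp(−z/H).
z/H = 3099.0/12601 = 0.24593; exp(−0.24593) = 0.78198.
P = 1582 × 0.78198 = 1237.1 hPa.

P ≈ 1237 hPa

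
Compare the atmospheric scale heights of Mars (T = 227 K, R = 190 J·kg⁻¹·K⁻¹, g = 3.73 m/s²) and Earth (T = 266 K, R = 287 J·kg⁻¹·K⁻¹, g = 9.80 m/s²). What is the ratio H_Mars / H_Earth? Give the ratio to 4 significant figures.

H_Mars/H_Earth ≈ 1.484

H = RT/g for each body.
H_Mars = 190 × 227 / 3.73 = 11563 m.
H_Earth = 287 × 266 / 9.80 = 7790.0 m.
H_Mars/H_Earth = 11563/7790.0 = 1.4843.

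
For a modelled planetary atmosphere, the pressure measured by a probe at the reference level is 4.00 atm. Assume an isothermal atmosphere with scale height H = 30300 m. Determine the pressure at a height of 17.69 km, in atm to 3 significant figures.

Barometric formula: P = P₀ exp(−z/H).
z/H = 17690/30300 = 0.58383; exp(−0.58383) = 0.55776.
P = 4.00 × 0.55776 = 2.2310 atm.

P ≈ 2.23 atm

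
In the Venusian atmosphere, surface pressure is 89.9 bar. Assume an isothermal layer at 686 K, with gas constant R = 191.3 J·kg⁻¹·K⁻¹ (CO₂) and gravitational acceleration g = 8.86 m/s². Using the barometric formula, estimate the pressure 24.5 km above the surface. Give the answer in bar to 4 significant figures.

P ≈ 17.19 bar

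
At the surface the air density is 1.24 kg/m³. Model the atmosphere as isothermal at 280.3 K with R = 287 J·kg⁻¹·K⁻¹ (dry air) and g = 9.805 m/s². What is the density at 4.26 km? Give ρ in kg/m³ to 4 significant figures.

Scale height: H = RT/g = 287 × 280.3 / 9.805 = 8204.6 m.
In an isothermal atmosphere, density decays like pressure: ρ = ρ₀ exp(−z/H).
z/H = 4260.0/8204.6 = 0.51922; exp(−0.51922) = 0.59498.
ρ = 1.24 × 0.59498 = 0.73778 kg/m³.

ρ ≈ 0.7378 kg/m³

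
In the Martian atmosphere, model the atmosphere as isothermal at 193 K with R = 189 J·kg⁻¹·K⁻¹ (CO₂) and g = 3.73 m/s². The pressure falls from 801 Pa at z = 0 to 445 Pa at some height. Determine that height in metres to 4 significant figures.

z ≈ 5748 m

Scale height: H = RT/g = 189 × 193 / 3.73 = 9779.4 m.
Invert the barometric formula: z = H ln(P₀/P).
P₀/P = 801/445 = 1.8000; ln(1.8000) = 0.58779.
z = 9779.4 × 0.58779 = 5748.2 m.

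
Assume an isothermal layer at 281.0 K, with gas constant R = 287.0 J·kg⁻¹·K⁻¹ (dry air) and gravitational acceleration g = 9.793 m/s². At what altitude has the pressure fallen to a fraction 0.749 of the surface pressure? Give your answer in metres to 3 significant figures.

z ≈ 2380 m

Scale height: H = RT/g = 287.0 × 281.0 / 9.793 = 8235.2 m.
Set P/P₀ = exp(−z/H) = 0.749, so z = −H ln(0.749).
−ln(0.749) = 0.28902; z = 8235.2 × 0.28902 = 2380.1 m.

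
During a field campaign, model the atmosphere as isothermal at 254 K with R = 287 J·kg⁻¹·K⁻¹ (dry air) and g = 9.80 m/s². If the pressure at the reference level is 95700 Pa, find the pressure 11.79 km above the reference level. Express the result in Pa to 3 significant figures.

Scale height: H = RT/g = 287 × 254 / 9.80 = 7438.6 m.
Barometric formula: P = P₀ exp(−z/H).
z/H = 11790/7438.6 = 1.5850; exp(−1.5850) = 0.20495.
P = 95700 × 0.20495 = 19614 Pa.

P ≈ 19600 Pa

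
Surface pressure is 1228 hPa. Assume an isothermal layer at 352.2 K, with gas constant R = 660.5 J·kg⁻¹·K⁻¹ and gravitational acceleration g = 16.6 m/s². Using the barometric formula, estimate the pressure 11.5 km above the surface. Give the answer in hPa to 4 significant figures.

P ≈ 540.5 hPa

Scale height: H = RT/g = 660.5 × 352.2 / 16.6 = 14014 m.
Barometric formula: P = P₀ exp(−z/H).
z/H = 11500/14014 = 0.82061; exp(−0.82061) = 0.44016.
P = 1228 × 0.44016 = 540.52 hPa.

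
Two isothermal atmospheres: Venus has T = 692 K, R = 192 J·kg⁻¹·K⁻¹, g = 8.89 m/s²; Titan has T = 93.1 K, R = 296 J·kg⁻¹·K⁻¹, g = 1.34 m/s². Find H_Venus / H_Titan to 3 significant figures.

H_Venus/H_Titan ≈ 0.727

H = RT/g for each body.
H_Venus = 192 × 692 / 8.89 = 14945 m.
H_Titan = 296 × 93.1 / 1.34 = 20565 m.
H_Venus/H_Titan = 14945/20565 = 0.72672.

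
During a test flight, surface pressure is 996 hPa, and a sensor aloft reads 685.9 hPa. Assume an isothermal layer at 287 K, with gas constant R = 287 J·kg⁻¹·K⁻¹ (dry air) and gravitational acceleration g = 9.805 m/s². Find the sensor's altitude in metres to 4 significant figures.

Scale height: H = RT/g = 287 × 287 / 9.805 = 8400.7 m.
Invert the barometric formula: z = H ln(P₀/P).
P₀/P = 996/685.9 = 1.4521; ln(1.4521) = 0.37301.
z = 8400.7 × 0.37301 = 3133.5 m.

z ≈ 3134 m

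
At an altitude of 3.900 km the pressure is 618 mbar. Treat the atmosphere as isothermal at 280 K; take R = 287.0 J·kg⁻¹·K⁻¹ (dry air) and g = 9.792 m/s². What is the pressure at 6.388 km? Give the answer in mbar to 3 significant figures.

P ≈ 456 mbar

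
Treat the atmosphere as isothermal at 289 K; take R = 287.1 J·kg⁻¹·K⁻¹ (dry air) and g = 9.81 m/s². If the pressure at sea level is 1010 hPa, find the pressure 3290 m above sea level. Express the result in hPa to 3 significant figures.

Scale height: H = RT/g = 287.1 × 289 / 9.81 = 8457.9 m.
Barometric formula: P = P₀ exp(−z/H).
z/H = 3290.0/8457.9 = 0.38899; exp(−0.38899) = 0.67774.
P = 1010 × 0.67774 = 684.52 hPa.

P ≈ 685 hPa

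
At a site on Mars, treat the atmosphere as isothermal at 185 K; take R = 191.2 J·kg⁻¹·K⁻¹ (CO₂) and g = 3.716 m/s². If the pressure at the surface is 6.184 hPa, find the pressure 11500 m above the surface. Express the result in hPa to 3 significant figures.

Scale height: H = RT/g = 191.2 × 185 / 3.716 = 9518.8 m.
Barometric formula: P = P₀ exp(−z/H).
z/H = 11500/9518.8 = 1.2081; exp(−1.2081) = 0.29876.
P = 6.184 × 0.29876 = 1.8475 hPa.

P ≈ 1.85 hPa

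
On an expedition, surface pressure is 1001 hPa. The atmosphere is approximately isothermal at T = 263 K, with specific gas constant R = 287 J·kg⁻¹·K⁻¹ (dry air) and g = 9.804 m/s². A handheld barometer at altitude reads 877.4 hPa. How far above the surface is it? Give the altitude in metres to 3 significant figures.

Scale height: H = RT/g = 287 × 263 / 9.804 = 7699.0 m.
Invert the barometric formula: z = H ln(P₀/P).
P₀/P = 1001/877.4 = 1.1409; ln(1.1409) = 0.13182.
z = 7699.0 × 0.13182 = 1014.9 m.

z ≈ 1010 m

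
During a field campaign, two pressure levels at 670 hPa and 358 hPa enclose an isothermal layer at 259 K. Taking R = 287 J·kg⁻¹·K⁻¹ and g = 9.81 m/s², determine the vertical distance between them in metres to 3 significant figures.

Δz ≈ 4750 m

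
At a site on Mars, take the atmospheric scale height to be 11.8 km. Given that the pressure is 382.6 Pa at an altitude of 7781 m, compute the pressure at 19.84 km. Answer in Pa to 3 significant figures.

P ≈ 138 Pa

Between two levels, P₂ = P₁ exp(−Δz/H) with Δz = z₂ − z₁.
Δz = 19840 − 7781.0 = 12059 m; Δz/H = 12059/11800 = 1.0219.
P₂ = 382.6 × exp(−1.0219) = 382.6 × 0.35991 = 137.70 Pa.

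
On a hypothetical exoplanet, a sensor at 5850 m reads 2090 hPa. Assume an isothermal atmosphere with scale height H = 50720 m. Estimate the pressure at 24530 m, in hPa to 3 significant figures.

P ≈ 1450 hPa

Between two levels, P₂ = P₁ exp(−Δz/H) with Δz = z₂ − z₁.
Δz = 24530 − 5850.0 = 18680 m; Δz/H = 18680/50720 = 0.36830.
P₂ = 2090 × exp(−0.36830) = 2090 × 0.69191 = 1446.1 hPa.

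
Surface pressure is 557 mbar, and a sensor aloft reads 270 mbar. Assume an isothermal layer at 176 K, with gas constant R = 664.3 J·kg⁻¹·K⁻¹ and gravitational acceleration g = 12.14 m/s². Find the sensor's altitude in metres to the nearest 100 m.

z ≈ 7000 m

Scale height: H = RT/g = 664.3 × 176 / 12.14 = 9630.7 m.
Invert the barometric formula: z = H ln(P₀/P).
P₀/P = 557/270 = 2.0630; ln(2.0630) = 0.72416.
z = 9630.7 × 0.72416 = 6974.2 m.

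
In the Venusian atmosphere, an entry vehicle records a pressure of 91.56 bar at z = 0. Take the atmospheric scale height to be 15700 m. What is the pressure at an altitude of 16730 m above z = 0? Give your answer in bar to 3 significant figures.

Barometric formula: P = P₀ exp(−z/H).
z/H = 16730/15700 = 1.0656; exp(−1.0656) = 0.34452.
P = 91.56 × 0.34452 = 31.544 bar.

P ≈ 31.5 bar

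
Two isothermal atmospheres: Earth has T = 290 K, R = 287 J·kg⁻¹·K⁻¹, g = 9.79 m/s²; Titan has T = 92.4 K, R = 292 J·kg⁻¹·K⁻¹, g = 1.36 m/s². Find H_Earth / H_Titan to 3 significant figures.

H_Earth/H_Titan ≈ 0.429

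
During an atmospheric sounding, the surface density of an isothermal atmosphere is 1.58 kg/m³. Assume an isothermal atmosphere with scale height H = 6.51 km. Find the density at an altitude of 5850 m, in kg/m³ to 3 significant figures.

ρ ≈ 0.643 kg/m³

In an isothermal atmosphere, density decays like pressure: ρ = ρ₀ exp(−z/H).
z/H = 5850.0/6510.0 = 0.89862; exp(−0.89862) = 0.40713.
ρ = 1.58 × 0.40713 = 0.64327 kg/m³.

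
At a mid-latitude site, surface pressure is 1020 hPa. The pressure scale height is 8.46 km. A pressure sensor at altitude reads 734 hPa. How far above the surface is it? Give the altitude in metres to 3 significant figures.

z ≈ 2780 m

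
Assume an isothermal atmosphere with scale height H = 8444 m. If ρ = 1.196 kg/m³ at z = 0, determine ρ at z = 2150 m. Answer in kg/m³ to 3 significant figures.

In an isothermal atmosphere, density decays like pressure: ρ = ρ₀ exp(−z/H).
z/H = 2150.0/8444.0 = 0.25462; exp(−0.25462) = 0.77521.
ρ = 1.196 × 0.77521 = 0.92715 kg/m³.

ρ ≈ 0.927 kg/m³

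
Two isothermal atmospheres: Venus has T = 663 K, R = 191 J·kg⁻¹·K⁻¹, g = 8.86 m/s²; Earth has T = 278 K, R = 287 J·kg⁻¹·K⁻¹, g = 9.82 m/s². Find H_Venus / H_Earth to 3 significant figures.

H = RT/g for each body.
H_Venus = 191 × 663 / 8.86 = 14293 m.
H_Earth = 287 × 278 / 9.82 = 8124.8 m.
H_Venus/H_Earth = 14293/8124.8 = 1.7592.

H_Venus/H_Earth ≈ 1.76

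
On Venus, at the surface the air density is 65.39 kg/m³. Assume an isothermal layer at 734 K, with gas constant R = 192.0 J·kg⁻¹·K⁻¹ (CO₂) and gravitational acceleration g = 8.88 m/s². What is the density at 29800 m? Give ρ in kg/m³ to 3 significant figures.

Scale height: H = RT/g = 192.0 × 734 / 8.88 = 15870 m.
In an isothermal atmosphere, density decays like pressure: ρ = ρ₀ exp(−z/H).
z/H = 29800/15870 = 1.8778; exp(−1.8778) = 0.15293.
ρ = 65.39 × 0.15293 = 10.000 kg/m³.

ρ ≈ 10.0 kg/m³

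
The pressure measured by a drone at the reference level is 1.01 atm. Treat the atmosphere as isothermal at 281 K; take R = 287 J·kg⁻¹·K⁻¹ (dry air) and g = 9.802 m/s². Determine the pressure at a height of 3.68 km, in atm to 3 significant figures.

P ≈ 0.646 atm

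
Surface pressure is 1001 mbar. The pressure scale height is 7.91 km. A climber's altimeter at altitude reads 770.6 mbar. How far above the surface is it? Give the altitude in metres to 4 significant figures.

z ≈ 2069 m

Invert the barometric formula: z = H ln(P₀/P).
P₀/P = 1001/770.6 = 1.2990; ln(1.2990) = 0.26159.
z = 7910.0 × 0.26159 = 2069.2 m.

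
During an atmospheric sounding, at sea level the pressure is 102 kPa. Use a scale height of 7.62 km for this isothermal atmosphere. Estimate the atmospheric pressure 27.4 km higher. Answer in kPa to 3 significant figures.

Barometric formula: P = P₀ exp(−z/H).
z/H = 27400/7620.0 = 3.5958; exp(−3.5958) = 0.027439.
P = 102 × 0.027439 = 2.7988 kPa.

P ≈ 2.80 kPa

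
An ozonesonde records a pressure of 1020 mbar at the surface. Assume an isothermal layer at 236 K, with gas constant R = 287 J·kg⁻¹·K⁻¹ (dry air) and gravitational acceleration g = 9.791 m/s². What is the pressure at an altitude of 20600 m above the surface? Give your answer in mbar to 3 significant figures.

Scale height: H = RT/g = 287 × 236 / 9.791 = 6917.8 m.
Barometric formula: P = P₀ exp(−z/H).
z/H = 20600/6917.8 = 2.9778; exp(−2.9778) = 0.050905.
P = 1020 × 0.050905 = 51.923 mbar.

P ≈ 51.9 mbar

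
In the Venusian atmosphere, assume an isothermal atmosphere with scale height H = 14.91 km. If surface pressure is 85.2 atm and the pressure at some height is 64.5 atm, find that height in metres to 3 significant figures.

z ≈ 4150 m

Invert the barometric formula: z = H ln(P₀/P).
P₀/P = 85.2/64.5 = 1.3209; ln(1.3209) = 0.27831.
z = 14910 × 0.27831 = 4149.6 m.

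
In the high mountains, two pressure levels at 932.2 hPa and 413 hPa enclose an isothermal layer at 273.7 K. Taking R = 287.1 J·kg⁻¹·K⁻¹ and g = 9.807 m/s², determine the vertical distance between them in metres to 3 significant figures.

Hypsometric equation: Δz = (R T̄/g) ln(P₁/P₂).
R T̄/g = 287.1 × 273.7 / 9.807 = 8012.6 m.
ln(932.2/413) = ln(2.2571) = 0.81408.
Δz = 8012.6 × 0.81408 = 6522.9 m.

Δz ≈ 6520 m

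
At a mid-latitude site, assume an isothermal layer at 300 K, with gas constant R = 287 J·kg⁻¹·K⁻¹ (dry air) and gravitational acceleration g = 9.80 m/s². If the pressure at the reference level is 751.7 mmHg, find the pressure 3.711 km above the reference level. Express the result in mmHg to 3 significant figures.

P ≈ 493 mmHg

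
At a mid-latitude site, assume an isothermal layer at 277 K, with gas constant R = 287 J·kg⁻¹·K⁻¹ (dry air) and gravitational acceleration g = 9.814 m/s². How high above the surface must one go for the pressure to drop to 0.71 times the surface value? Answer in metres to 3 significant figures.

Scale height: H = RT/g = 287 × 277 / 9.814 = 8100.6 m.
Set P/P₀ = exp(−z/H) = 0.71, so z = −H ln(0.71).
−ln(0.71) = 0.34249; z = 8100.6 × 0.34249 = 2774.4 m.

z ≈ 2770 m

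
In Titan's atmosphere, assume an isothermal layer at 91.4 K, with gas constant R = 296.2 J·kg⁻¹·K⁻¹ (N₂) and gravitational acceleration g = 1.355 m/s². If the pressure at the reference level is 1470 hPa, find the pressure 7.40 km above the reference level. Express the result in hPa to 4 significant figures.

Scale height: H = RT/g = 296.2 × 91.4 / 1.355 = 19980 m.
Barometric formula: P = P₀ exp(−z/H).
z/H = 7400.0/19980 = 0.37037; exp(−0.37037) = 0.69048.
P = 1470 × 0.69048 = 1015.0 hPa.

P ≈ 1015 hPa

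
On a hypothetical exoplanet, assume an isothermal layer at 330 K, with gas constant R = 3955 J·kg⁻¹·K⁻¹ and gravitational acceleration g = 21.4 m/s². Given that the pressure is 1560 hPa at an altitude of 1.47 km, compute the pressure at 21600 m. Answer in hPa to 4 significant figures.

P ≈ 1121 hPa

Scale height: H = RT/g = 3955 × 330 / 21.4 = 60988 m.
Between two levels, P₂ = P₁ exp(−Δz/H) with Δz = z₂ − z₁.
Δz = 21600 − 1470.0 = 20130 m; Δz/H = 20130/60988 = 0.33006.
P₂ = 1560 × exp(−0.33006) = 1560 × 0.71888 = 1121.5 hPa.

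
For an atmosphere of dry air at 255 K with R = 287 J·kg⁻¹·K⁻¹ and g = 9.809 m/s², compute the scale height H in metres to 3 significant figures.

H ≈ 7460 m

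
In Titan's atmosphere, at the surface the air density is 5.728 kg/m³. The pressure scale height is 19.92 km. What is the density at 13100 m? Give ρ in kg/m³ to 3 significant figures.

ρ ≈ 2.97 kg/m³

In an isothermal atmosphere, density decays like pressure: ρ = ρ₀ exp(−z/H).
z/H = 13100/19920 = 0.65763; exp(−0.65763) = 0.51808.
ρ = 5.728 × 0.51808 = 2.9676 kg/m³.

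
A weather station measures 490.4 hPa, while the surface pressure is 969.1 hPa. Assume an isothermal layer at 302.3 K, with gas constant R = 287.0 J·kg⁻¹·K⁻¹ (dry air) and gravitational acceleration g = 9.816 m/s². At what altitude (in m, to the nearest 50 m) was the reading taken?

z ≈ 6000 m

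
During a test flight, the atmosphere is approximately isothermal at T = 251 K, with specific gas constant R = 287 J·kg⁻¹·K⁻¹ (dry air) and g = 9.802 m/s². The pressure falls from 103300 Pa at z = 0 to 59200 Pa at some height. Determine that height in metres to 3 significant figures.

Scale height: H = RT/g = 287 × 251 / 9.802 = 7349.2 m.
Invert the barometric formula: z = H ln(P₀/P).
P₀/P = 103300/59200 = 1.7449; ln(1.7449) = 0.55670.
z = 7349.2 × 0.55670 = 4091.3 m.

z ≈ 4090 m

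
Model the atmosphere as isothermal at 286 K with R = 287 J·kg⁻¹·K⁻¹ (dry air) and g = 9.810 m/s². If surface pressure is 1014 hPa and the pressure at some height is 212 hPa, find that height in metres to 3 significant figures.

z ≈ 13100 m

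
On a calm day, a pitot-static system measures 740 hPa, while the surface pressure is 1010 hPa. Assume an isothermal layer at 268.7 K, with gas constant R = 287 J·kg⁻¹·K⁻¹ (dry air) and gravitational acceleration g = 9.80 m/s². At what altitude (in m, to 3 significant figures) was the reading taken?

z ≈ 2450 m

Scale height: H = RT/g = 287 × 268.7 / 9.80 = 7869.1 m.
Invert the barometric formula: z = H ln(P₀/P).
P₀/P = 1010/740 = 1.3649; ln(1.3649) = 0.31108.
z = 7869.1 × 0.31108 = 2447.9 m.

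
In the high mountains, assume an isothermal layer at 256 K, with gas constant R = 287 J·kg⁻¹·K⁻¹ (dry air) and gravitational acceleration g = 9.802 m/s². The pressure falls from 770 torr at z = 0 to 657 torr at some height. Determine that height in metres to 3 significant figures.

Scale height: H = RT/g = 287 × 256 / 9.802 = 7495.6 m.
Invert the barometric formula: z = H ln(P₀/P).
P₀/P = 770/657 = 1.1720; ln(1.1720) = 0.15871.
z = 7495.6 × 0.15871 = 1189.6 m.

z ≈ 1190 m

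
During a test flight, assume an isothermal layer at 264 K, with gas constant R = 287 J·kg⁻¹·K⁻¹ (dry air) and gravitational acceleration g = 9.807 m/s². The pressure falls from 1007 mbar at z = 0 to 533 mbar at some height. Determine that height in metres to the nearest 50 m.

z ≈ 4900 m

Scale height: H = RT/g = 287 × 264 / 9.807 = 7725.9 m.
Invert the barometric formula: z = H ln(P₀/P).
P₀/P = 1007/533 = 1.8893; ln(1.8893) = 0.63621.
z = 7725.9 × 0.63621 = 4915.3 m.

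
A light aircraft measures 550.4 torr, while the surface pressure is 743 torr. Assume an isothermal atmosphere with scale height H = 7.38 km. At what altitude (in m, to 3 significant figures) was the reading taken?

Invert the barometric formula: z = H ln(P₀/P).
P₀/P = 743/550.4 = 1.3499; ln(1.3499) = 0.30003.
z = 7380.0 × 0.30003 = 2214.2 m.

z ≈ 2210 m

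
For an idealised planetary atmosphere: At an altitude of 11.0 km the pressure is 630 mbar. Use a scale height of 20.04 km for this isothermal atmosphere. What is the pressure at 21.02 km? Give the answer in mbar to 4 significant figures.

P ≈ 382.1 mbar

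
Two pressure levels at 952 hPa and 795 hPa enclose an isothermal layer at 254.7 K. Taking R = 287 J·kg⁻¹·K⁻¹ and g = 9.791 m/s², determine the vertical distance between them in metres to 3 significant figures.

Hypsometric equation: Δz = (R T̄/g) ln(P₁/P₂).
R T̄/g = 287 × 254.7 / 9.791 = 7465.9 m.
ln(952/795) = ln(1.1975) = 0.18024.
Δz = 7465.9 × 0.18024 = 1345.7 m.

Δz ≈ 1350 m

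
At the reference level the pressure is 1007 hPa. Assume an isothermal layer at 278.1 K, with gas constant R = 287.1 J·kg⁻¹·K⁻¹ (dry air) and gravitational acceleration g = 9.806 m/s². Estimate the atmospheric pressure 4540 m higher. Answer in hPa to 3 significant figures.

P ≈ 577 hPa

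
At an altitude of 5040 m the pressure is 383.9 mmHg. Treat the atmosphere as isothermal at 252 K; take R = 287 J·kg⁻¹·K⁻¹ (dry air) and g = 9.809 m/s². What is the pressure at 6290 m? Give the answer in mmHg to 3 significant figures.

P ≈ 324 mmHg

Scale height: H = RT/g = 287 × 252 / 9.809 = 7373.2 m.
Between two levels, P₂ = P₁ exp(−Δz/H) with Δz = z₂ − z₁.
Δz = 6290.0 − 5040.0 = 1250.0 m; Δz/H = 1250.0/7373.2 = 0.16953.
P₂ = 383.9 × exp(−0.16953) = 383.9 × 0.84406 = 324.03 mmHg.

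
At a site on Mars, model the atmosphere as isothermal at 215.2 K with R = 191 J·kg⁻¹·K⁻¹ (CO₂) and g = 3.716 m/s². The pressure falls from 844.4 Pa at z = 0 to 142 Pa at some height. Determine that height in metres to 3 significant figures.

Scale height: H = RT/g = 191 × 215.2 / 3.716 = 11061 m.
Invert the barometric formula: z = H ln(P₀/P).
P₀/P = 844.4/142 = 5.9465; ln(5.9465) = 1.7828.
z = 11061 × 1.7828 = 19720 m.

z ≈ 19700 m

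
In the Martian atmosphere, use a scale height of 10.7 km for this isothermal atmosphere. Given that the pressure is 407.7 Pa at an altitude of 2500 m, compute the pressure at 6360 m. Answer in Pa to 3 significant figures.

P ≈ 284 Pa

Between two levels, P₂ = P₁ exp(−Δz/H) with Δz = z₂ − z₁.
Δz = 6360.0 − 2500.0 = 3860.0 m; Δz/H = 3860.0/10700 = 0.36075.
P₂ = 407.7 × exp(−0.36075) = 407.7 × 0.69715 = 284.23 Pa.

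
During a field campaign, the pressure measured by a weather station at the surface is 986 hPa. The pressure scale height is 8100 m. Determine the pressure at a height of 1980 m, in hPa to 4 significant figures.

Barometric formula: P = P₀ exp(−z/H).
z/H = 1980.0/8100.0 = 0.24444; exp(−0.24444) = 0.78314.
P = 986 × 0.78314 = 772.18 hPa.

P ≈ 772.2 hPa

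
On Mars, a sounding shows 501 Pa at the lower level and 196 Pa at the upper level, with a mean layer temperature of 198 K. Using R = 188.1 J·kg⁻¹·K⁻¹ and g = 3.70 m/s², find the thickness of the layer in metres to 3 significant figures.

Hypsometric equation: Δz = (R T̄/g) ln(P₁/P₂).
R T̄/g = 188.1 × 198 / 3.70 = 10066 m.
ln(501/196) = ln(2.5561) = 0.93848.
Δz = 10066 × 0.93848 = 9446.7 m.

Δz ≈ 9450 m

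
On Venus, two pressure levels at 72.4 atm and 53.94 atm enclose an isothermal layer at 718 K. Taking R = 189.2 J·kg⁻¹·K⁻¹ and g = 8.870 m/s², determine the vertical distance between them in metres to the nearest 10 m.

Hypsometric equation: Δz = (R T̄/g) ln(P₁/P₂).
R T̄/g = 189.2 × 718 / 8.870 = 15315 m.
ln(72.4/53.94) = ln(1.3422) = 0.29431.
Δz = 15315 × 0.29431 = 4507.4 m.

Δz ≈ 4510 m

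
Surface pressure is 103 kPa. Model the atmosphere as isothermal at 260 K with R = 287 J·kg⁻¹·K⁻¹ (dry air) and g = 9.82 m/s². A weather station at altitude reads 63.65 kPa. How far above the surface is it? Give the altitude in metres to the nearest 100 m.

Scale height: H = RT/g = 287 × 260 / 9.82 = 7598.8 m.
Invert the barometric formula: z = H ln(P₀/P).
P₀/P = 103/63.65 = 1.6182; ln(1.6182) = 0.48131.
z = 7598.8 × 0.48131 = 3657.4 m.

z ≈ 3700 m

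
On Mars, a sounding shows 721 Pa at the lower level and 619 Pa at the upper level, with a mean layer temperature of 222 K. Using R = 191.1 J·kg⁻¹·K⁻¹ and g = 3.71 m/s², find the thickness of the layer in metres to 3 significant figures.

Hypsometric equation: Δz = (R T̄/g) ln(P₁/P₂).
R T̄/g = 191.1 × 222 / 3.71 = 11435 m.
ln(721/619) = ln(1.1648) = 0.15255.
Δz = 11435 × 0.15255 = 1744.4 m.

Δz ≈ 1740 m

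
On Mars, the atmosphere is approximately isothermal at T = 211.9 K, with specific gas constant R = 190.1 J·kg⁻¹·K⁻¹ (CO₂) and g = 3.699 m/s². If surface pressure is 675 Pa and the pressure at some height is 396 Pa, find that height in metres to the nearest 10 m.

z ≈ 5810 m

Scale height: H = RT/g = 190.1 × 211.9 / 3.699 = 10890 m.
Invert the barometric formula: z = H ln(P₀/P).
P₀/P = 675/396 = 1.7045; ln(1.7045) = 0.53327.
z = 10890 × 0.53327 = 5807.3 m.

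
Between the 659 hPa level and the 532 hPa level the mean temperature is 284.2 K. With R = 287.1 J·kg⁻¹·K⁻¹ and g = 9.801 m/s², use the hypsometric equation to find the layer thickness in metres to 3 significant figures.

Δz ≈ 1780 m

Hypsometric equation: Δz = (R T̄/g) ln(P₁/P₂).
R T̄/g = 287.1 × 284.2 / 9.801 = 8325.1 m.
ln(659/532) = ln(1.2387) = 0.21406.
Δz = 8325.1 × 0.21406 = 1782.1 m.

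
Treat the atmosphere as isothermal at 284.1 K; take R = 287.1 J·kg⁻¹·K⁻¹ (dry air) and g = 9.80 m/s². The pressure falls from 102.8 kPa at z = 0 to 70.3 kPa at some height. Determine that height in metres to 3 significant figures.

z ≈ 3160 m

Scale height: H = RT/g = 287.1 × 284.1 / 9.80 = 8323.0 m.
Invert the barometric formula: z = H ln(P₀/P).
P₀/P = 102.8/70.3 = 1.4623; ln(1.4623) = 0.38001.
z = 8323.0 × 0.38001 = 3162.8 m.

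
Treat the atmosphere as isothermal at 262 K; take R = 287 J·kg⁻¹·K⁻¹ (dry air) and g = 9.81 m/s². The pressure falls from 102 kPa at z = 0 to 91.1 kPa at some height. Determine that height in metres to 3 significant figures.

z ≈ 866 m

Scale height: H = RT/g = 287 × 262 / 9.81 = 7665.0 m.
Invert the barometric formula: z = H ln(P₀/P).
P₀/P = 102/91.1 = 1.1196; ln(1.1196) = 0.11297.
z = 7665.0 × 0.11297 = 865.92 m.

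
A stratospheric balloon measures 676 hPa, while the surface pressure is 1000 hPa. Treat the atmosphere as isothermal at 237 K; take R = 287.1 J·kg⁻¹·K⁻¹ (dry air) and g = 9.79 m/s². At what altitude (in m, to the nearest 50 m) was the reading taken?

z ≈ 2700 m

Scale height: H = RT/g = 287.1 × 237 / 9.79 = 6950.2 m.
Invert the barometric formula: z = H ln(P₀/P).
P₀/P = 1000/676 = 1.4793; ln(1.4793) = 0.39157.
z = 6950.2 × 0.39157 = 2721.5 m.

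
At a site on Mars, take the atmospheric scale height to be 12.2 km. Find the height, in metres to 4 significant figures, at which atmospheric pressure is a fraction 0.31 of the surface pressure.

Set P/P₀ = exp(−z/H) = 0.31, so z = −H ln(0.31).
−ln(0.31) = 1.1712; z = 12200 × 1.1712 = 14289 m.

z ≈ 14290 m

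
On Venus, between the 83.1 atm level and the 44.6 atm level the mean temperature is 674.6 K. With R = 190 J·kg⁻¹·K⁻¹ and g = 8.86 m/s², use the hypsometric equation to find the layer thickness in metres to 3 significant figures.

Δz ≈ 9000 m

Hypsometric equation: Δz = (R T̄/g) ln(P₁/P₂).
R T̄/g = 190 × 674.6 / 8.86 = 14467 m.
ln(83.1/44.6) = ln(1.8632) = 0.62230.
Δz = 14467 × 0.62230 = 9002.8 m.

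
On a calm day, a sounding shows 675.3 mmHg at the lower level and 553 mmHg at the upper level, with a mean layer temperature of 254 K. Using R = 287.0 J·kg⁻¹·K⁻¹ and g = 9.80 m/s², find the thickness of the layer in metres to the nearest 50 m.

Δz ≈ 1500 m

Hypsometric equation: Δz = (R T̄/g) ln(P₁/P₂).
R T̄/g = 287.0 × 254 / 9.80 = 7438.6 m.
ln(675.3/553) = ln(1.2212) = 0.19983.
Δz = 7438.6 × 0.19983 = 1486.5 m.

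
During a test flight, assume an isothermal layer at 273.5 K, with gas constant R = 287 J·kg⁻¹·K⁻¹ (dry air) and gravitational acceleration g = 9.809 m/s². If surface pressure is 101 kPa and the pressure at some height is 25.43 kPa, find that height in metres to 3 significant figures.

z ≈ 11000 m

Scale height: H = RT/g = 287 × 273.5 / 9.809 = 8002.3 m.
Invert the barometric formula: z = H ln(P₀/P).
P₀/P = 101/25.43 = 3.9717; ln(3.9717) = 1.3792.
z = 8002.3 × 1.3792 = 11037 m.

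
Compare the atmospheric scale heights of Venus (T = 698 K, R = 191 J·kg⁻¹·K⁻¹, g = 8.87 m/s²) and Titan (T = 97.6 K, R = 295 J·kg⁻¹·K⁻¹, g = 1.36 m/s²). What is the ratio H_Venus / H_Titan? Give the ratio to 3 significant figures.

H = RT/g for each body.
H_Venus = 191 × 698 / 8.87 = 15030 m.
H_Titan = 295 × 97.6 / 1.36 = 21171 m.
H_Venus/H_Titan = 15030/21171 = 0.70993.

H_Venus/H_Titan ≈ 0.710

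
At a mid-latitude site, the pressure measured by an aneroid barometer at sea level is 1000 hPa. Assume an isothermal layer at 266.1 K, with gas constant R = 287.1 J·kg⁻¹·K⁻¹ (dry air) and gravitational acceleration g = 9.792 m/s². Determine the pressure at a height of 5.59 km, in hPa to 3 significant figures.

Scale height: H = RT/g = 287.1 × 266.1 / 9.792 = 7802.0 m.
Barometric formula: P = P₀ exp(−z/H).
z/H = 5590.0/7802.0 = 0.71648; exp(−0.71648) = 0.48847.
P = 1000 × 0.48847 = 488.47 hPa.

P ≈ 488 hPa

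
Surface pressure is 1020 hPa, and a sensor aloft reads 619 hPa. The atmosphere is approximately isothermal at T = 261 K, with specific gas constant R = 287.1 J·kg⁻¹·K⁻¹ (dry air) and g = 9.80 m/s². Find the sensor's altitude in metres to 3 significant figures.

z ≈ 3820 m

Scale height: H = RT/g = 287.1 × 261 / 9.80 = 7646.2 m.
Invert the barometric formula: z = H ln(P₀/P).
P₀/P = 1020/619 = 1.6478; ln(1.6478) = 0.49944.
z = 7646.2 × 0.49944 = 3818.8 m.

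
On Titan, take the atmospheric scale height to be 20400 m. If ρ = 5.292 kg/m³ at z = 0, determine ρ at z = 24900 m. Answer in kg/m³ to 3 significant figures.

In an isothermal atmosphere, density decays like pressure: ρ = ρ₀ exp(−z/H).
z/H = 24900/20400 = 1.2206; exp(−1.2206) = 0.29505.
ρ = 5.292 × 0.29505 = 1.5614 kg/m³.

ρ ≈ 1.56 kg/m³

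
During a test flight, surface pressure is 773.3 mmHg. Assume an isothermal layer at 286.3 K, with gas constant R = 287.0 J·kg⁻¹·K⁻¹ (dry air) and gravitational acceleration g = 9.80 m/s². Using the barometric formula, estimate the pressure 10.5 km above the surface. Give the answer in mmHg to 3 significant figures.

P ≈ 221 mmHg

Scale height: H = RT/g = 287.0 × 286.3 / 9.80 = 8384.5 m.
Barometric formula: P = P₀ exp(−z/H).
z/H = 10500/8384.5 = 1.2523; exp(−1.2523) = 0.28585.
P = 773.3 × 0.28585 = 221.05 mmHg.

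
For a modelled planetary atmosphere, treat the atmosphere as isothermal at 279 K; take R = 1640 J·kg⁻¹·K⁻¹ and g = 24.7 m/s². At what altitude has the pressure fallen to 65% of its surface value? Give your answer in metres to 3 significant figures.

Scale height: H = RT/g = 1640 × 279 / 24.7 = 18525 m.
Set P/P₀ = exp(−z/H) = 0.65, so z = −H ln(0.65).
−ln(0.65) = 0.43078; z = 18525 × 0.43078 = 7980.2 m.

z ≈ 7980 m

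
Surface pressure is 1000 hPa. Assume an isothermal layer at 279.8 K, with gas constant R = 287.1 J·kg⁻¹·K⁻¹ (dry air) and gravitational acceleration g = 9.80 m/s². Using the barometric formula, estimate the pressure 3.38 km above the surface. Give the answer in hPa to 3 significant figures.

P ≈ 662 hPa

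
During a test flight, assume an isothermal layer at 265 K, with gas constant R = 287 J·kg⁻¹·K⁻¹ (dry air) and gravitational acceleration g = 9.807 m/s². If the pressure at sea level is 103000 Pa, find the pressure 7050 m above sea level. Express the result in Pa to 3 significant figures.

P ≈ 41500 Pa

Scale height: H = RT/g = 287 × 265 / 9.807 = 7755.2 m.
Barometric formula: P = P₀ exp(−z/H).
z/H = 7050.0/7755.2 = 0.90907; exp(−0.90907) = 0.40290.
P = 103000 × 0.40290 = 41499 Pa.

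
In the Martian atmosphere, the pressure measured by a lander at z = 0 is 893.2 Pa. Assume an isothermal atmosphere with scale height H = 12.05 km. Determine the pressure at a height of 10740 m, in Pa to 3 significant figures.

Barometric formula: P = P₀ exp(−z/H).
z/H = 10740/12050 = 0.89129; exp(−0.89129) = 0.41013.
P = 893.2 × 0.41013 = 366.33 Pa.

P ≈ 366 Pa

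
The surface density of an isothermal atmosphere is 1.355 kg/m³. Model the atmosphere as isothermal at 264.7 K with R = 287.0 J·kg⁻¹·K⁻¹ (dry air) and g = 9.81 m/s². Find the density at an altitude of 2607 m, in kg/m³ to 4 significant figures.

ρ ≈ 0.9677 kg/m³

Scale height: H = RT/g = 287.0 × 264.7 / 9.81 = 7744.0 m.
In an isothermal atmosphere, density decays like pressure: ρ = ρ₀ exp(−z/H).
z/H = 2607.0/7744.0 = 0.33665; exp(−0.33665) = 0.71416.
ρ = 1.355 × 0.71416 = 0.96769 kg/m³.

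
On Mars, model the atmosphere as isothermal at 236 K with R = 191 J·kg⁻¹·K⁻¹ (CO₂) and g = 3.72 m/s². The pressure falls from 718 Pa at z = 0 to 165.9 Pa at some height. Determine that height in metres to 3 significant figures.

z ≈ 17800 m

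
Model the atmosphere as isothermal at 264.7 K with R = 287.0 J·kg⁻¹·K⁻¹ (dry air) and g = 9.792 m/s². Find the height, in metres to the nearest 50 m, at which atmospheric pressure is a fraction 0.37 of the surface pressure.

z ≈ 7700 m

Scale height: H = RT/g = 287.0 × 264.7 / 9.792 = 7758.3 m.
Set P/P₀ = exp(−z/H) = 0.37, so z = −H ln(0.37).
−ln(0.37) = 0.99425; z = 7758.3 × 0.99425 = 7713.7 m.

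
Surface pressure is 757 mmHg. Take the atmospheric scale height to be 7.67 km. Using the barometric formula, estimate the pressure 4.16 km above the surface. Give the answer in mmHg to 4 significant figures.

P ≈ 440.1 mmHg

Barometric formula: P = P₀ exp(−z/H).
z/H = 4160.0/7670.0 = 0.54237; exp(−0.54237) = 0.58137.
P = 757 × 0.58137 = 440.10 mmHg.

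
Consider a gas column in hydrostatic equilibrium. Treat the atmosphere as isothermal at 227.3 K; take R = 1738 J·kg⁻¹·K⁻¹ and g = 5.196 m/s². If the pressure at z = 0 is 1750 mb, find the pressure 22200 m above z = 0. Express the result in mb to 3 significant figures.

Scale height: H = RT/g = 1738 × 227.3 / 5.196 = 76029 m.
Barometric formula: P = P₀ exp(−z/H).
z/H = 22200/76029 = 0.29199; exp(−0.29199) = 0.74678.
P = 1750 × 0.74678 = 1306.9 mb.

P ≈ 1310 mb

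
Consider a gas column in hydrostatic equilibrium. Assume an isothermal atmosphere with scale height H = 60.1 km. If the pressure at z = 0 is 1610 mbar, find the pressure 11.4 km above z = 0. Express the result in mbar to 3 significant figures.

P ≈ 1330 mbar

Barometric formula: P = P₀ exp(−z/H).
z/H = 11400/60100 = 0.18968; exp(−0.18968) = 0.82722.
P = 1610 × 0.82722 = 1331.8 mbar.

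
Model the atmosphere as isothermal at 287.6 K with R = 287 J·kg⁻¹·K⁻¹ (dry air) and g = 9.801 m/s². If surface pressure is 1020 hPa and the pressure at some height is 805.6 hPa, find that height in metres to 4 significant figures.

Scale height: H = RT/g = 287 × 287.6 / 9.801 = 8421.7 m.
Invert the barometric formula: z = H ln(P₀/P).
P₀/P = 1020/805.6 = 1.2661; ln(1.2661) = 0.23594.
z = 8421.7 × 0.23594 = 1987.0 m.

z ≈ 1987 m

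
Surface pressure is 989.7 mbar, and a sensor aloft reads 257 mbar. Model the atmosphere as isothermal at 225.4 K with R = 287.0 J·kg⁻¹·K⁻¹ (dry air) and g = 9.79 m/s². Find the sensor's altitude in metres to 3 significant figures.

Scale height: H = RT/g = 287.0 × 225.4 / 9.79 = 6607.7 m.
Invert the barometric formula: z = H ln(P₀/P).
P₀/P = 989.7/257 = 3.8510; ln(3.8510) = 1.3483.
z = 6607.7 × 1.3483 = 8909.2 m.

z ≈ 8910 m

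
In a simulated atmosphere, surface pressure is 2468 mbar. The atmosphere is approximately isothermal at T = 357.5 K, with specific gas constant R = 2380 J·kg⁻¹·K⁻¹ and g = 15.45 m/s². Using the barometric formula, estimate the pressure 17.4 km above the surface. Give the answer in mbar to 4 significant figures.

P ≈ 1799 mbar

Scale height: H = RT/g = 2380 × 357.5 / 15.45 = 55071 m.
Barometric formula: P = P₀ exp(−z/H).
z/H = 17400/55071 = 0.31596; exp(−0.31596) = 0.72909.
P = 2468 × 0.72909 = 1799.4 mbar.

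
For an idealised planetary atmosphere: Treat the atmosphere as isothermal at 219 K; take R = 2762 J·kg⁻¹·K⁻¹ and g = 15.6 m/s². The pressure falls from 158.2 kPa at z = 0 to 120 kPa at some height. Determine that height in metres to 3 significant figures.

Scale height: H = RT/g = 2762 × 219 / 15.6 = 38774 m.
Invert the barometric formula: z = H ln(P₀/P).
P₀/P = 158.2/120 = 1.3183; ln(1.3183) = 0.27634.
z = 38774 × 0.27634 = 10715 m.

z ≈ 10700 m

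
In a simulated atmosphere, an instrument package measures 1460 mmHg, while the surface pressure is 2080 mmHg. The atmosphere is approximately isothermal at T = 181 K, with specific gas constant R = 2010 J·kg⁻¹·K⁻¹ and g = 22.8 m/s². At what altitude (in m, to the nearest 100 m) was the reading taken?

z ≈ 5600 m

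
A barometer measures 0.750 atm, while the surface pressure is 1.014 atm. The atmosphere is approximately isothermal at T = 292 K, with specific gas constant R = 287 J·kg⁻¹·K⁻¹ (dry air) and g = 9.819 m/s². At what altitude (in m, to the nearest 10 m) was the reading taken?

z ≈ 2570 m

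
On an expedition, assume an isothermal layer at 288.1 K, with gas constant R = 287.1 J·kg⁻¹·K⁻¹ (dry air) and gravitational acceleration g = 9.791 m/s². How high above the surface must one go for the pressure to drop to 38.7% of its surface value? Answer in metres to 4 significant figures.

z ≈ 8020 m

Scale height: H = RT/g = 287.1 × 288.1 / 9.791 = 8447.9 m.
Set P/P₀ = exp(−z/H) = 0.387, so z = −H ln(0.387).
−ln(0.387) = 0.94933; z = 8447.9 × 0.94933 = 8019.8 m.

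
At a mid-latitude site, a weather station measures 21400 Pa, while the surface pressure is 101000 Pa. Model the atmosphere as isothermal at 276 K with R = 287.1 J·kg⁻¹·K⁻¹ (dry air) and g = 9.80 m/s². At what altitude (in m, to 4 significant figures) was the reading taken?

z ≈ 12550 m

Scale height: H = RT/g = 287.1 × 276 / 9.80 = 8085.7 m.
Invert the barometric formula: z = H ln(P₀/P).
P₀/P = 101000/21400 = 4.7196; ln(4.7196) = 1.5517.
z = 8085.7 × 1.5517 = 12547 m.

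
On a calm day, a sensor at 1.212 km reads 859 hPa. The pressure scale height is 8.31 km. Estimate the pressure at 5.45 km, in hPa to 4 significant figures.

P ≈ 515.8 hPa

Between two levels, P₂ = P₁ exp(−Δz/H) with Δz = z₂ − z₁.
Δz = 5450.0 − 1212.0 = 4238.0 m; Δz/H = 4238.0/8310.0 = 0.50999.
P₂ = 859 × exp(−0.50999) = 859 × 0.60050 = 515.83 hPa.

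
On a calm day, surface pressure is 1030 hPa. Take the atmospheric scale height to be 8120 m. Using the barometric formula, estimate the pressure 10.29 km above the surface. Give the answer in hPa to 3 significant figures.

Barometric formula: P = P₀ exp(−z/H).
z/H = 10290/8120.0 = 1.2672; exp(−1.2672) = 0.28162.
P = 1030 × 0.28162 = 290.07 hPa.

P ≈ 290 hPa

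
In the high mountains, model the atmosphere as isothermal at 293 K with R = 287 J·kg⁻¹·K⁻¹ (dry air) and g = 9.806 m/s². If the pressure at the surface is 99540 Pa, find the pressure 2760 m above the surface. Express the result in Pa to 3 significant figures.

P ≈ 72100 Pa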